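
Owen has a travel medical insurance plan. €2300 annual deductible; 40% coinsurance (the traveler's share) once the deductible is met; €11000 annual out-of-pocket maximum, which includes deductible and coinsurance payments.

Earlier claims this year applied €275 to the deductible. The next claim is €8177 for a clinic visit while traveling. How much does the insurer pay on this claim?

Deductible still to meet: €2300 − €275 = €2025.
After the €2025 deductible portion, €8177 − €2025 = €6152 is subject to coinsurance.
Coinsurance: €6152 × 40% = €2460.80.
So the traveler owes €2025 + €2460.80 = €4485.80 before any cap.
Cumulative spending €275 + €4485.80 = €4760.80 stays under the €11000 maximum.
The insurer covers the remainder: €8177 − €4485.80 = €3691.20.

€3691.20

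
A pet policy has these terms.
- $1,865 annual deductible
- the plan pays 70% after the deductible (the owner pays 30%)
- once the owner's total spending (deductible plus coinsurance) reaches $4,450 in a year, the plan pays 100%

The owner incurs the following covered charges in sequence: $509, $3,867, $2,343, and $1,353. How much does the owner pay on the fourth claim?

#1 ($509): fully absorbed by the deductible. Owner owes $509 (running OOP $509).
#2 ($3,867): $1,356 to deductible, leaving $2,511; 30% of $2,511 = $753.30. Owner owes $2,109.30 (running OOP $2,618.30).
#3 ($2,343): 30% coinsurance on $2,343 = $702.90. Cost to owner: $702.90. OOP to date $3,321.20.
#4 ($1,353): deductible already satisfied, so owner's share is 30% × $1,353 = $405.90. Owner owes $405.90 (running OOP $3,727.10).

$405.90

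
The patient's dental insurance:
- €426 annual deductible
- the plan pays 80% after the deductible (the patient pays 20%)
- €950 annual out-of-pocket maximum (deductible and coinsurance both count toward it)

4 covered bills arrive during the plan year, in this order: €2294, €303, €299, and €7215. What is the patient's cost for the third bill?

Bill 1, €2294: €426 finishes the deductible; €1868 goes to coinsurance; coinsurance €1868 × 20% = €373.60. Patient owes €799.60 (running OOP €799.60).
Bill 2, €303: deductible already satisfied, so patient's share is 20% × €303 = €60.60. Patient owes €60.60 (running OOP €860.20).
Bill 3, €299: deductible met; 20% of €299 = €59.80. Patient owes €59.80 (running OOP €920).

€59.80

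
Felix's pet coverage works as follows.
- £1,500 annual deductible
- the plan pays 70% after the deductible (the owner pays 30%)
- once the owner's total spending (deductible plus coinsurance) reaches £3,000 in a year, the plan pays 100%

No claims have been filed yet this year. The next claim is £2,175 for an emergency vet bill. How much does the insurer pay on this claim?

£472.50

Deductible not yet touched, so the first £1,500 of the bill goes to the deductible.
After the £1,500 deductible portion, £2,175 − £1,500 = £675 is subject to coinsurance.
Owner's 30% share of £675 is £202.50.
So the owner owes £1,500 + £202.50 = £1,702.50 before any cap.
Year-to-date out-of-pocket becomes £0 + £1,702.50 = £1,702.50, still under the £3,000 maximum, so no cap applies.
The insurer covers the remainder: £2,175 − £1,702.50 = £472.50.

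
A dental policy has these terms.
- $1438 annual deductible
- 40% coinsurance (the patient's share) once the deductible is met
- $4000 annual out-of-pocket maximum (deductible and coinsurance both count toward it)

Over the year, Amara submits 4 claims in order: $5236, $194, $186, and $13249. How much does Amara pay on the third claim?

$74.40

#1 ($5236): deductible takes $1438, $3798 remains; coinsurance $3798 × 40% = $1519.20. Patient pays $2957.20; OOP now $2957.20.
#2 ($194): deductible met; 40% of $194 = $77.60. Patient owes $77.60 (running OOP $3034.80).
#3 ($186): deductible already satisfied, so patient's share is 40% × $186 = $74.40. Patient pays $74.40; OOP now $3109.20.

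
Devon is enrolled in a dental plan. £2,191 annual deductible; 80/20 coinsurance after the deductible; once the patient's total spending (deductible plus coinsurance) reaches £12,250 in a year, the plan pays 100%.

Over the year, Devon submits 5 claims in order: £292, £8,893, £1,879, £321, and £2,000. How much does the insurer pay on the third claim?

Claim 1 — £292: fully absorbed by the deductible. Patient pays £292; OOP now £292. Insurer: £292 − £292 = £0.
Claim 2 — £8,893: £1,899 finishes the deductible; £6,994 goes to coinsurance; patient's 20% is £1,398.80. Patient pays £3,297.80; OOP now £3,589.80. Plan pays £8,893 − £3,297.80 = £5,595.20.
Claim 3 — £1,879: 20% coinsurance on £1,879 = £375.80. Patient pays £375.80; OOP now £3,965.60. Insurer: £1,879 − £375.80 = £1,503.20.

£1,503.20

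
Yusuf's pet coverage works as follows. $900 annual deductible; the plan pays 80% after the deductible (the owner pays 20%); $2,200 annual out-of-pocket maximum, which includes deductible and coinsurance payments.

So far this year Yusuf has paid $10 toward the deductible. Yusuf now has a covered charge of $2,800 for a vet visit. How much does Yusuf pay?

$1,272

Remaining deductible: $900 − $10 = $890.
The remaining $1,910 (= $2,800 − $890) moves to coinsurance.
Owner's 20% share of $1,910 is $382.
So the owner owes $890 + $382 = $1,272 before any cap.
Cumulative spending $10 + $1,272 = $1,282 stays under the $2,200 maximum.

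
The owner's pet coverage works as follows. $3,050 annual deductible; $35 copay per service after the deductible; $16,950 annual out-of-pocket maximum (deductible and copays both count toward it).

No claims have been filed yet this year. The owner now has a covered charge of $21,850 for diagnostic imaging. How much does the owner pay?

$3,085

Nothing has been paid toward the $3,050 deductible, so the first $3,050 of this charge is applied there.
After the $3,050 deductible portion, $21,850 − $3,050 = $18,800 is subject to the copay.
Copay on this service: $35.
So the owner owes $3,050 + $35 = $3,085 before any cap.
Cumulative spending $0 + $3,085 = $3,085 stays under the $16,950 maximum.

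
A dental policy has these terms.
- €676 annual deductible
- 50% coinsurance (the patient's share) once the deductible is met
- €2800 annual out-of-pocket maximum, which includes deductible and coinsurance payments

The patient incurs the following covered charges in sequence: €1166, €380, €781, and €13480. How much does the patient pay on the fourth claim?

€1298.50

Bill 1, €1166: deductible takes €676, €490 remains; coinsurance €490 × 50% = €245. Patient pays €921; OOP now €921.
Bill 2, €380: deductible already satisfied, so patient's share is 50% × €380 = €190. Cost to patient: €190. OOP to date €1111.
Bill 3, €781: deductible already satisfied, so patient's share is 50% × €781 = €390.50. Patient pays €390.50; OOP now €1501.50.
Bill 4, €13480: deductible already satisfied, so patient's share is 50% × €13480 = €6740. OOP would hit €8241.50 > €2800, so the cap limits the patient to €2800 − €1501.50 = €1298.50.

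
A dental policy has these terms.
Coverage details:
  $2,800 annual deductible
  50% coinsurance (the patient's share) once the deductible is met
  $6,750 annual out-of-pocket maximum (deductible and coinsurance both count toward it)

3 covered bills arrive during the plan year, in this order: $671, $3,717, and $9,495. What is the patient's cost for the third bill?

$3,156

#1 ($671): fully absorbed by the deductible. Cost to patient: $671. OOP to date $671.
#2 ($3,717): $2,129 to deductible, leaving $1,588; 50% of $1,588 = $794. Patient pays $2,923; OOP now $3,594.
#3 ($9,495): deductible met; 50% of $9,495 = $4,747.50. That would push OOP to $8,341.50, over the $6,750 cap, so patient pays $6,750 − $3,594 = $3,156.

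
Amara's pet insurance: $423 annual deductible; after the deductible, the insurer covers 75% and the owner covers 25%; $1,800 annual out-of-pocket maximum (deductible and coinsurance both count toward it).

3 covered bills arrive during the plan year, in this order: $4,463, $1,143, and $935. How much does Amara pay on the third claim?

$81.25

Claim 1 ($4,463): deductible takes $423, $4,040 remains; 25% of $4,040 = $1,010. Owner pays $1,433; OOP now $1,433.
Claim 2 ($1,143): deductible already satisfied, so owner's share is 25% × $1,143 = $285.75. Cost to owner: $285.75. OOP to date $1,718.75.
Claim 3 ($935): 25% coinsurance on $935 = $233.75. Adding that to $1,718.75 gives $1,952.50, past the $1,800 cap; owner pays only $1,800 − $1,718.75 = $81.25.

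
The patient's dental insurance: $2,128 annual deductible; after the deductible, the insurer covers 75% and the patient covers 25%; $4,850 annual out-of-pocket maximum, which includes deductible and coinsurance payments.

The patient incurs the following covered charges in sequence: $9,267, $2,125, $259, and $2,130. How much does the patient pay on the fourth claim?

$341.25

Claim 1 — $9,267: deductible takes $2,128, $7,139 remains; patient's 25% is $1,784.75. Patient owes $3,912.75 (running OOP $3,912.75).
Claim 2 — $2,125: 25% coinsurance on $2,125 = $531.25. Patient pays $531.25; OOP now $4,444.
Claim 3 — $259: deductible met; 25% of $259 = $64.75. Cost to patient: $64.75. OOP to date $4,508.75.
Claim 4 — $2,130: deductible met; 25% of $2,130 = $532.50. OOP would hit $5,041.25 > $4,850, so the cap limits the patient to $4,850 − $4,508.75 = $341.25.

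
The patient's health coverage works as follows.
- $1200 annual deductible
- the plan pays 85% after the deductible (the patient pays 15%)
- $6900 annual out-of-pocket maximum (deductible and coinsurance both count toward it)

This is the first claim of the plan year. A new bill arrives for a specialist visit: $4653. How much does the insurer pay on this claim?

Deductible not yet touched, so the first $1200 of the bill goes to the deductible.
The remaining $3453 (= $4653 − $1200) moves to coinsurance.
Coinsurance: $3453 × 15% = $517.95.
That puts the patient's cost at $1200 + $517.95 = $1717.95 before any cap.
Cumulative spending $0 + $1717.95 = $1717.95 stays under the $6900 maximum.
Insurer pays the balance: $4653 − $1717.95 = $2935.05.

$2935.05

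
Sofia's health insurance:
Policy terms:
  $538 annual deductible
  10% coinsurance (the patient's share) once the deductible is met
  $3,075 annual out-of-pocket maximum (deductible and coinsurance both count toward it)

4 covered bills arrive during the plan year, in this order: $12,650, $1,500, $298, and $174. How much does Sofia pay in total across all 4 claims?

Claim 1 — $12,650: $538 finishes the deductible; $12,112 goes to coinsurance; coinsurance $12,112 × 10% = $1,211.20. Patient owes $1,749.20 (running OOP $1,749.20).
Claim 2 — $1,500: deductible already satisfied, so patient's share is 10% × $1,500 = $150. Patient pays $150; OOP now $1,899.20.
Claim 3 — $298: deductible met; 10% of $298 = $29.80. Patient pays $29.80; OOP now $1,929.
Claim 4 — $174: deductible met; 10% of $174 = $17.40. Patient pays $17.40; OOP now $1,946.40.
Summing the patient's payments: $1,749.20 + $150 + $29.80 + $17.40 = $1,946.40.

$1,946.40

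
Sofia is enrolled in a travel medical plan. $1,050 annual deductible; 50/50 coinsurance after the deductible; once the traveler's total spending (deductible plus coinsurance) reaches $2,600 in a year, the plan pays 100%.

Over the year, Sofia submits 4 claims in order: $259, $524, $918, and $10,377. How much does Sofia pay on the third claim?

Claim 1 — $259: entire amount goes to the deductible. Traveler owes $259 (running OOP $259).
Claim 2 — $524: all of it applies to the deductible. Traveler pays $524; OOP now $783.
Claim 3 — $918: $267 to deductible, leaving $651; coinsurance $651 × 50% = $325.50. Cost to traveler: $592.50. OOP to date $1,375.50.

$592.50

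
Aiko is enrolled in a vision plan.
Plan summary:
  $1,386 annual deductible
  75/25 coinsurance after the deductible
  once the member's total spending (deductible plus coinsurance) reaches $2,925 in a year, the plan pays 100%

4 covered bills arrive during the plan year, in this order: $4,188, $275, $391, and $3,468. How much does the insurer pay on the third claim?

Claim 1 ($4,188): deductible takes $1,386, $2,802 remains; member's 25% is $700.50. Member owes $2,086.50 (running OOP $2,086.50). Insurer: $4,188 − $2,086.50 = $2,101.50.
Claim 2 ($275): deductible already satisfied, so member's share is 25% × $275 = $68.75. Member pays $68.75; OOP now $2,155.25. Insurer: $275 − $68.75 = $206.25.
Claim 3 ($391): deductible already satisfied, so member's share is 25% × $391 = $97.75. Member pays $97.75; OOP now $2,253. Plan pays $391 − $97.75 = $293.25.

$293.25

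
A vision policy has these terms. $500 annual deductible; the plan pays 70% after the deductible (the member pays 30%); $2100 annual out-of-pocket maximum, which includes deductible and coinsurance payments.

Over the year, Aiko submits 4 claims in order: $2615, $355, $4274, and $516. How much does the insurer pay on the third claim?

Claim 1 ($2615): $500 finishes the deductible; $2115 goes to coinsurance; member's 30% is $634.50. Member pays $1134.50; OOP now $1134.50. Plan pays $2615 − $1134.50 = $1480.50.
Claim 2 ($355): 30% coinsurance on $355 = $106.50. Member owes $106.50 (running OOP $1241). Insurer: $355 − $106.50 = $248.50.
Claim 3 ($4274): deductible met; 30% of $4274 = $1282.20. That would push OOP to $2523.20, over the $2100 cap, so member pays $2100 − $1241 = $859. Plan pays $4274 − $859 = $3415.

$3415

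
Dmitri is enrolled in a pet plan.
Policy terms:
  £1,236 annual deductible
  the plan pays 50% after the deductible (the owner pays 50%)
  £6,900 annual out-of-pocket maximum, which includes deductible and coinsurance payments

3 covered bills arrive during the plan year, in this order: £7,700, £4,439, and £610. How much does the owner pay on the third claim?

#1 (£7,700): £1,236 to deductible, leaving £6,464; coinsurance £6,464 × 50% = £3,232. Owner pays £4,468; OOP now £4,468.
#2 (£4,439): 50% coinsurance on £4,439 = £2,219.50. Owner pays £2,219.50; OOP now £6,687.50.
#3 (£610): 50% coinsurance on £610 = £305. OOP would hit £6,992.50 > £6,900, so the cap limits the owner to £6,900 − £6,687.50 = £212.50.

£212.50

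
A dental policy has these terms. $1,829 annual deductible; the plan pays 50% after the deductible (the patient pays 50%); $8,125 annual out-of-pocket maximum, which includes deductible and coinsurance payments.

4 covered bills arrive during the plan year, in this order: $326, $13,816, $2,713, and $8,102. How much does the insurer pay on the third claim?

#1 ($326): all of it applies to the deductible. Patient owes $326 (running OOP $326). Plan pays $326 − $326 = $0.
#2 ($13,816): $1,503 to deductible, leaving $12,313; patient's 50% is $6,156.50. Patient pays $7,659.50; OOP now $7,985.50. Insurer: $13,816 − $7,659.50 = $6,156.50.
#3 ($2,713): deductible already satisfied, so patient's share is 50% × $2,713 = $1,356.50. OOP would hit $9,342 > $8,125, so the cap limits the patient to $8,125 − $7,985.50 = $139.50. Plan pays $2,713 − $139.50 = $2,573.50.

$2,573.50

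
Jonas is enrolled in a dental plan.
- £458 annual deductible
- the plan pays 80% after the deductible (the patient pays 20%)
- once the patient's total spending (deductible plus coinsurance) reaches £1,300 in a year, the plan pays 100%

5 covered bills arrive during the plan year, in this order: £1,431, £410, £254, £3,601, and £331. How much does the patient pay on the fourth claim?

Claim 1 (£1,431): £458 finishes the deductible; £973 goes to coinsurance; 20% of £973 = £194.60. Patient pays £652.60; OOP now £652.60.
Claim 2 (£410): deductible met; 20% of £410 = £82. Patient pays £82; OOP now £734.60.
Claim 3 (£254): deductible met; 20% of £254 = £50.80. Patient pays £50.80; OOP now £785.40.
Claim 4 (£3,601): deductible already satisfied, so patient's share is 20% × £3,601 = £720.20. That would push OOP to £1,505.60, over the £1,300 cap, so patient pays £1,300 − £785.40 = £514.60.

£514.60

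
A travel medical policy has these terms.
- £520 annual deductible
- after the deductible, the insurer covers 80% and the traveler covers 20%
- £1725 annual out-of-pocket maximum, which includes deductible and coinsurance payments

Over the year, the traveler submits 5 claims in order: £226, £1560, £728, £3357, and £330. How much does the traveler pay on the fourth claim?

£671.40

Bill 1, £226: fully absorbed by the deductible. Traveler owes £226 (running OOP £226).
Bill 2, £1560: £294 to deductible, leaving £1266; coinsurance £1266 × 20% = £253.20. Traveler pays £547.20; OOP now £773.20.
Bill 3, £728: deductible already satisfied, so traveler's share is 20% × £728 = £145.60. Traveler owes £145.60 (running OOP £918.80).
Bill 4, £3357: 20% coinsurance on £3357 = £671.40. Traveler pays £671.40; OOP now £1590.20.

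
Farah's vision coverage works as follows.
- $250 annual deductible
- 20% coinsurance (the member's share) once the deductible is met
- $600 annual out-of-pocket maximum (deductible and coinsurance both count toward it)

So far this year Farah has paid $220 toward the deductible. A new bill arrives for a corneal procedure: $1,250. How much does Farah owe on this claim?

$274

Deductible still to meet: $250 − $220 = $30.
That leaves $1,250 − $30 = $1,220 for coinsurance.
Coinsurance: $1,220 × 20% = $244.
So the member owes $30 + $244 = $274 before any cap.
Year-to-date out-of-pocket becomes $220 + $274 = $494, still under the $600 maximum, so no cap applies.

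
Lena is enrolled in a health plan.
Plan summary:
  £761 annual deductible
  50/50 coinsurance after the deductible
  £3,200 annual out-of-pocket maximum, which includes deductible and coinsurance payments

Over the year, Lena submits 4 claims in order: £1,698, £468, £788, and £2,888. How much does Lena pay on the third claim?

Claim 1 — £1,698: deductible takes £761, £937 remains; coinsurance £937 × 50% = £468.50. Patient owes £1,229.50 (running OOP £1,229.50).
Claim 2 — £468: deductible already satisfied, so patient's share is 50% × £468 = £234. Cost to patient: £234. OOP to date £1,463.50.
Claim 3 — £788: 50% coinsurance on £788 = £394. Patient owes £394 (running OOP £1,857.50).

£394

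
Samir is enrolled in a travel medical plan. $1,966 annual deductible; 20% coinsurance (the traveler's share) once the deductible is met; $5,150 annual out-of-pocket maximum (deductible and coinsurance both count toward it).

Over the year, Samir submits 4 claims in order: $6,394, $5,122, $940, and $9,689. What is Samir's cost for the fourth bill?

$1,086

Bill 1, $6,394: $1,966 to deductible, leaving $4,428; traveler's 20% is $885.60. Traveler pays $2,851.60; OOP now $2,851.60.
Bill 2, $5,122: deductible already satisfied, so traveler's share is 20% × $5,122 = $1,024.40. Traveler pays $1,024.40; OOP now $3,876.
Bill 3, $940: deductible met; 20% of $940 = $188. Cost to traveler: $188. OOP to date $4,064.
Bill 4, $9,689: 20% coinsurance on $9,689 = $1,937.80. That would push OOP to $6,001.80, over the $5,150 cap, so traveler pays $5,150 − $4,064 = $1,086.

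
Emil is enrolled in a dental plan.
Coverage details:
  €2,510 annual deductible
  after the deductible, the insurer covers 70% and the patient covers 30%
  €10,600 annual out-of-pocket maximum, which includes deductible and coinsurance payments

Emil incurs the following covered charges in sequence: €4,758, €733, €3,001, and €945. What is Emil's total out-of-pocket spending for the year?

€4,588.10

Bill 1, €4,758: €2,510 to deductible, leaving €2,248; patient's 30% is €674.40. Patient owes €3,184.40 (running OOP €3,184.40).
Bill 2, €733: deductible met; 30% of €733 = €219.90. Patient owes €219.90 (running OOP €3,404.30).
Bill 3, €3,001: 30% coinsurance on €3,001 = €900.30. Patient pays €900.30; OOP now €4,304.60.
Bill 4, €945: 30% coinsurance on €945 = €283.50. Patient owes €283.50 (running OOP €4,588.10).
Total paid by the patient: €3,184.40 + €219.90 + €900.30 + €283.50 = €4,588.10.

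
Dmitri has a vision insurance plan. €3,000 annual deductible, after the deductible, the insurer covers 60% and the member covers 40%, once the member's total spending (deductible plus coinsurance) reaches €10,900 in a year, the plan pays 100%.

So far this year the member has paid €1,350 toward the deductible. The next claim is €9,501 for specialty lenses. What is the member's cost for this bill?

€4,790.40

Deductible still to meet: €3,000 − €1,350 = €1,650.
After the €1,650 deductible portion, €9,501 − €1,650 = €7,851 is subject to coinsurance.
Member's 40% share of €7,851 is €3,140.40.
That puts the member's cost at €1,650 + €3,140.40 = €4,790.40 before any cap.
Total out-of-pocket so far would be €1,350 + €4,790.40 = €6,140.40, below the €10,900 cap — no reduction.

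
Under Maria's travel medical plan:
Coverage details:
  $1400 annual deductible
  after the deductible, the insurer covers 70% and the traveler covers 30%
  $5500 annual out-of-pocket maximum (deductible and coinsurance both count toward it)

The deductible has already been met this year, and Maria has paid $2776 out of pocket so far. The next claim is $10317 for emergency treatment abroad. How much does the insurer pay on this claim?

The deductible is already satisfied, so the full bill goes to coinsurance.
Traveler's 30% share of $10317 is $3095.10.
Year-to-date out-of-pocket would reach $2776 + $3095.10 = $5871.10, above the $5500 maximum, so the traveler pays only $5500 − $2776 = $2724.
The insurer covers the remainder: $10317 − $2724 = $7593.

$7593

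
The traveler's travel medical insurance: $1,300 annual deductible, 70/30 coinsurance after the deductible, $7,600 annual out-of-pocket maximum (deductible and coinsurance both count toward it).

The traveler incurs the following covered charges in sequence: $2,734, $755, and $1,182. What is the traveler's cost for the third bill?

Bill 1, $2,734: $1,300 finishes the deductible; $1,434 goes to coinsurance; traveler's 30% is $430.20. Traveler owes $1,730.20 (running OOP $1,730.20).
Bill 2, $755: deductible already satisfied, so traveler's share is 30% × $755 = $226.50. Traveler pays $226.50; OOP now $1,956.70.
Bill 3, $1,182: deductible already satisfied, so traveler's share is 30% × $1,182 = $354.60. Cost to traveler: $354.60. OOP to date $2,311.30.

$354.60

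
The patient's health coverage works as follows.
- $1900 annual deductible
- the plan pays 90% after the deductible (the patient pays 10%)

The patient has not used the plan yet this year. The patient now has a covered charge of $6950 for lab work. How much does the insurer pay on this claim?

Nothing has been paid toward the $1900 deductible, so the first $1900 of this charge is applied there.
The remaining $5050 (= $6950 − $1900) moves to coinsurance.
10% of $5050 = $505 falls to the patient.
So the patient owes $1900 + $505 = $2405.
The insurer covers the remainder: $6950 − $2405 = $4545.

$4545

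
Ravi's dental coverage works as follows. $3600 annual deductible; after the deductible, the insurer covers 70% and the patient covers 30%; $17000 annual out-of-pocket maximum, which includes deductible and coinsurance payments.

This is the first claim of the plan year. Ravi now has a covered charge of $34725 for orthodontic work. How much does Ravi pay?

Nothing has been paid toward the $3600 deductible, so the first $3600 of this charge is applied there.
That leaves $34725 − $3600 = $31125 for coinsurance.
30% of $31125 = $9337.50 falls to the patient.
That puts the patient's cost at $3600 + $9337.50 = $12937.50 before any cap.
Year-to-date out-of-pocket becomes $0 + $12937.50 = $12937.50, still under the $17000 maximum, so no cap applies.

$12937.50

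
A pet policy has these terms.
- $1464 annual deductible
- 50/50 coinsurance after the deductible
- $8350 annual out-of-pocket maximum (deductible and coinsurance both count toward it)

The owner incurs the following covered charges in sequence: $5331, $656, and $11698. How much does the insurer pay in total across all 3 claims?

Bill 1, $5331: $1464 finishes the deductible; $3867 goes to coinsurance; 50% of $3867 = $1933.50. Owner pays $3397.50; OOP now $3397.50. Insurer: $5331 − $3397.50 = $1933.50.
Bill 2, $656: 50% coinsurance on $656 = $328. Owner owes $328 (running OOP $3725.50). Insurer: $656 − $328 = $328.
Bill 3, $11698: 50% coinsurance on $11698 = $5849. That would push OOP to $9574.50, over the $8350 cap, so owner pays $8350 − $3725.50 = $4624.50. Insurer: $11698 − $4624.50 = $7073.50.
Insurer total = bills − owner's total = $17685 − $8350 = $9335.

$9335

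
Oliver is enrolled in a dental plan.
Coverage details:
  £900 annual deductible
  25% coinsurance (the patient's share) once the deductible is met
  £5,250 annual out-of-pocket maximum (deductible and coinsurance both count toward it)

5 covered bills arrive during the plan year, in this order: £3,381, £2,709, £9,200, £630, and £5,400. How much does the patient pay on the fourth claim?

Claim 1 (£3,381): deductible takes £900, £2,481 remains; 25% of £2,481 = £620.25. Patient pays £1,520.25; OOP now £1,520.25.
Claim 2 (£2,709): deductible already satisfied, so patient's share is 25% × £2,709 = £677.25. Cost to patient: £677.25. OOP to date £2,197.50.
Claim 3 (£9,200): deductible already satisfied, so patient's share is 25% × £9,200 = £2,300. Cost to patient: £2,300. OOP to date £4,497.50.
Claim 4 (£630): deductible already satisfied, so patient's share is 25% × £630 = £157.50. Cost to patient: £157.50. OOP to date £4,655.

£157.50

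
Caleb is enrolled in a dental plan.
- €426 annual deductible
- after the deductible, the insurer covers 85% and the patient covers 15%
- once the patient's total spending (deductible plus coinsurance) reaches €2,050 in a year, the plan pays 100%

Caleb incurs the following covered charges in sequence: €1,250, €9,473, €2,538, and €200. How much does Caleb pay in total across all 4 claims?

#1 (€1,250): €426 to deductible, leaving €824; patient's 15% is €123.60. Patient pays €549.60; OOP now €549.60.
#2 (€9,473): deductible met; 15% of €9,473 = €1,420.95. Patient owes €1,420.95 (running OOP €1,970.55).
#3 (€2,538): deductible already satisfied, so patient's share is 15% × €2,538 = €380.70. That would push OOP to €2,351.25, over the €2,050 cap, so patient pays €2,050 − €1,970.55 = €79.45.
#4 (€200): deductible met; 15% of €200 = €30. OOP would hit €2,080 > €2,050, so the cap limits the patient to €2,050 − €2,050 = €0.
Summing the patient's payments: €549.60 + €1,420.95 + €79.45 + €0 = €2,050.

€2,050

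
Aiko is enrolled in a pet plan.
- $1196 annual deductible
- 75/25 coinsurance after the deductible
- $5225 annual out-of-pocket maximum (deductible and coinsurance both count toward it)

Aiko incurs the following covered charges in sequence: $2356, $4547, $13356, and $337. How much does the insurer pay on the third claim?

Bill 1, $2356: $1196 to deductible, leaving $1160; 25% of $1160 = $290. Cost to owner: $1486. OOP to date $1486. Plan pays $2356 − $1486 = $870.
Bill 2, $4547: deductible already satisfied, so owner's share is 25% × $4547 = $1136.75. Owner pays $1136.75; OOP now $2622.75. Insurer: $4547 − $1136.75 = $3410.25.
Bill 3, $13356: 25% coinsurance on $13356 = $3339. OOP would hit $5961.75 > $5225, so the cap limits the owner to $5225 − $2622.75 = $2602.25. Plan pays $13356 − $2602.25 = $10753.75.

$10753.75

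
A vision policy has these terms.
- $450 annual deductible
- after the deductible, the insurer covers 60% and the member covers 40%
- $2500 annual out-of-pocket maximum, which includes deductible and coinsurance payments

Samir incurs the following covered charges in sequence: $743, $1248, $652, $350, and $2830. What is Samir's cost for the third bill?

$260.80

Claim 1 ($743): deductible takes $450, $293 remains; coinsurance $293 × 40% = $117.20. Member owes $567.20 (running OOP $567.20).
Claim 2 ($1248): deductible met; 40% of $1248 = $499.20. Member pays $499.20; OOP now $1066.40.
Claim 3 ($652): deductible met; 40% of $652 = $260.80. Member owes $260.80 (running OOP $1327.20).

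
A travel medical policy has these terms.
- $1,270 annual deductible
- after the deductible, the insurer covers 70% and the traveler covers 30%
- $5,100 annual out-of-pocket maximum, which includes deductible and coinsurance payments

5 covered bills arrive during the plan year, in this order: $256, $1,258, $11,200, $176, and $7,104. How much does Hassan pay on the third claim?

$3,360

Claim 1 ($256): all of it applies to the deductible. Traveler pays $256; OOP now $256.
Claim 2 ($1,258): $1,014 to deductible, leaving $244; 30% of $244 = $73.20. Traveler owes $1,087.20 (running OOP $1,343.20).
Claim 3 ($11,200): deductible already satisfied, so traveler's share is 30% × $11,200 = $3,360. Traveler pays $3,360; OOP now $4,703.20.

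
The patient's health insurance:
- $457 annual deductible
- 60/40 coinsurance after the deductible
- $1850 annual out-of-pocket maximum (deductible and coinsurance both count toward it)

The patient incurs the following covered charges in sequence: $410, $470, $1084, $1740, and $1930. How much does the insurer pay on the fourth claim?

Claim 1 ($410): all of it applies to the deductible. Patient pays $410; OOP now $410. Plan pays $410 − $410 = $0.
Claim 2 ($470): $47 finishes the deductible; $423 goes to coinsurance; coinsurance $423 × 40% = $169.20. Patient owes $216.20 (running OOP $626.20). Insurer: $470 − $216.20 = $253.80.
Claim 3 ($1084): deductible met; 40% of $1084 = $433.60. Patient pays $433.60; OOP now $1059.80. Plan pays $1084 − $433.60 = $650.40.
Claim 4 ($1740): deductible met; 40% of $1740 = $696. Cost to patient: $696. OOP to date $1755.80. Insurer: $1740 − $696 = $1044.

$1044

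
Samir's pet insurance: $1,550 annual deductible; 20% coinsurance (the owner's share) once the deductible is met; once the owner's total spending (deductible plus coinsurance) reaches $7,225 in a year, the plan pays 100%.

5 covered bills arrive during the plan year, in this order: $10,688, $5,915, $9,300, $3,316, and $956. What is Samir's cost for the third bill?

Bill 1, $10,688: $1,550 finishes the deductible; $9,138 goes to coinsurance; 20% of $9,138 = $1,827.60. Owner pays $3,377.60; OOP now $3,377.60.
Bill 2, $5,915: deductible met; 20% of $5,915 = $1,183. Cost to owner: $1,183. OOP to date $4,560.60.
Bill 3, $9,300: deductible already satisfied, so owner's share is 20% × $9,300 = $1,860. Owner owes $1,860 (running OOP $6,420.60).

$1,860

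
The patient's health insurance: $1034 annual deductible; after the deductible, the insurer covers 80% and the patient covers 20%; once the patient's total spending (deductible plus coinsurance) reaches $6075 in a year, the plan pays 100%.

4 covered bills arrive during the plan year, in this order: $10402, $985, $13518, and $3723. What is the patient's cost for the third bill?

$2703.60

Claim 1 ($10402): deductible takes $1034, $9368 remains; 20% of $9368 = $1873.60. Patient owes $2907.60 (running OOP $2907.60).
Claim 2 ($985): 20% coinsurance on $985 = $197. Cost to patient: $197. OOP to date $3104.60.
Claim 3 ($13518): deductible already satisfied, so patient's share is 20% × $13518 = $2703.60. Patient pays $2703.60; OOP now $5808.20.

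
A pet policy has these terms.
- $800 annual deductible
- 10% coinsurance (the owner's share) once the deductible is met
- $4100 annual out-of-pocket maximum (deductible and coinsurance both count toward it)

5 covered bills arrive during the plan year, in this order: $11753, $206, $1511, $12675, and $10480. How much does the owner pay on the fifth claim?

$765.50

Bill 1, $11753: $800 finishes the deductible; $10953 goes to coinsurance; coinsurance $10953 × 10% = $1095.30. Owner pays $1895.30; OOP now $1895.30.
Bill 2, $206: deductible met; 10% of $206 = $20.60. Cost to owner: $20.60. OOP to date $1915.90.
Bill 3, $1511: deductible already satisfied, so owner's share is 10% × $1511 = $151.10. Owner owes $151.10 (running OOP $2067).
Bill 4, $12675: deductible met; 10% of $12675 = $1267.50. Owner owes $1267.50 (running OOP $3334.50).
Bill 5, $10480: deductible already satisfied, so owner's share is 10% × $10480 = $1048. OOP would hit $4382.50 > $4100, so the cap limits the owner to $4100 − $3334.50 = $765.50.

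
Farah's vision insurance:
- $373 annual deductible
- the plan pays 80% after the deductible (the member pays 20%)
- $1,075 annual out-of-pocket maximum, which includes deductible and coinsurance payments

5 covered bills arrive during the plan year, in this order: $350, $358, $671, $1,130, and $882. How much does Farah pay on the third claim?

$134.20

Claim 1 ($350): entire amount goes to the deductible. Member pays $350; OOP now $350.
Claim 2 ($358): deductible takes $23, $335 remains; coinsurance $335 × 20% = $67. Member pays $90; OOP now $440.
Claim 3 ($671): deductible met; 20% of $671 = $134.20. Cost to member: $134.20. OOP to date $574.20.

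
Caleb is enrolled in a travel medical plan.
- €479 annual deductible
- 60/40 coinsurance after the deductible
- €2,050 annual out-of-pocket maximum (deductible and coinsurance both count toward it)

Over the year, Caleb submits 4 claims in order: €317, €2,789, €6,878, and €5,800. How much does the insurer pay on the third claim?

#1 (€317): entire amount goes to the deductible. Cost to traveler: €317. OOP to date €317. Insurer: €317 − €317 = €0.
#2 (€2,789): deductible takes €162, €2,627 remains; coinsurance €2,627 × 40% = €1,050.80. Cost to traveler: €1,212.80. OOP to date €1,529.80. Plan pays €2,789 − €1,212.80 = €1,576.20.
#3 (€6,878): deductible already satisfied, so traveler's share is 40% × €6,878 = €2,751.20. OOP would hit €4,281 > €2,050, so the cap limits the traveler to €2,050 − €1,529.80 = €520.20. Plan pays €6,878 − €520.20 = €6,357.80.

€6,357.80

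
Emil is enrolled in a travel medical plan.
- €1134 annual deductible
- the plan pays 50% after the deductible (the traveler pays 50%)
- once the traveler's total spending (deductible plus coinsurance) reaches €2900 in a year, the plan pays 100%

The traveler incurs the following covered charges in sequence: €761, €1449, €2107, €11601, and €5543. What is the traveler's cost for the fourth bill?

€174.50

Claim 1 — €761: fully absorbed by the deductible. Traveler owes €761 (running OOP €761).
Claim 2 — €1449: €373 finishes the deductible; €1076 goes to coinsurance; traveler's 50% is €538. Traveler owes €911 (running OOP €1672).
Claim 3 — €2107: 50% coinsurance on €2107 = €1053.50. Traveler pays €1053.50; OOP now €2725.50.
Claim 4 — €11601: deductible met; 50% of €11601 = €5800.50. That would push OOP to €8526, over the €2900 cap, so traveler pays €2900 − €2725.50 = €174.50.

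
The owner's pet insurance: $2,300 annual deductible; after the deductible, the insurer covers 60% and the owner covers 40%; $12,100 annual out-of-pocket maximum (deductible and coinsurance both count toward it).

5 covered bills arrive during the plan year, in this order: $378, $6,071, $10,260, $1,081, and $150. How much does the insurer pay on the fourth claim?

#1 ($378): fully absorbed by the deductible. Owner pays $378; OOP now $378. Insurer: $378 − $378 = $0.
#2 ($6,071): $1,922 to deductible, leaving $4,149; coinsurance $4,149 × 40% = $1,659.60. Cost to owner: $3,581.60. OOP to date $3,959.60. Plan pays $6,071 − $3,581.60 = $2,489.40.
#3 ($10,260): deductible already satisfied, so owner's share is 40% × $10,260 = $4,104. Cost to owner: $4,104. OOP to date $8,063.60. Plan pays $10,260 − $4,104 = $6,156.
#4 ($1,081): 40% coinsurance on $1,081 = $432.40. Cost to owner: $432.40. OOP to date $8,496. Insurer: $1,081 − $432.40 = $648.60.

$648.60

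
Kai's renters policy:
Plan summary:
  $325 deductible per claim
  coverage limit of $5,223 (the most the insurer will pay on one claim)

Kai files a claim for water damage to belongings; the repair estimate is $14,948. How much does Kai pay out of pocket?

$9,725

Subtract the deductible: $14,948 − $325 = $14,623.
Since $14,623 > $5,223, the payout is capped at $5,223.
The tenant bears the rest of the original loss: $14,948 − $5,223 = $9,725.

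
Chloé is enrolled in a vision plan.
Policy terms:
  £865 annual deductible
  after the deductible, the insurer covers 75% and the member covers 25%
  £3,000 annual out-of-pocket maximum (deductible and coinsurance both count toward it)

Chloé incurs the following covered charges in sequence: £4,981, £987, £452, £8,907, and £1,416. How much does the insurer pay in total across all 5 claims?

£13,743

Claim 1 (£4,981): deductible takes £865, £4,116 remains; 25% of £4,116 = £1,029. Member pays £1,894; OOP now £1,894. Insurer: £4,981 − £1,894 = £3,087.
Claim 2 (£987): deductible already satisfied, so member's share is 25% × £987 = £246.75. Member pays £246.75; OOP now £2,140.75. Plan pays £987 − £246.75 = £740.25.
Claim 3 (£452): deductible met; 25% of £452 = £113. Member pays £113; OOP now £2,253.75. Plan pays £452 − £113 = £339.
Claim 4 (£8,907): deductible already satisfied, so member's share is 25% × £8,907 = £2,226.75. That would push OOP to £4,480.50, over the £3,000 cap, so member pays £3,000 − £2,253.75 = £746.25. Plan pays £8,907 − £746.25 = £8,160.75.
Claim 5 (£1,416): 25% coinsurance on £1,416 = £354. OOP would hit £3,354 > £3,000, so the cap limits the member to £3,000 − £3,000 = £0. Plan pays £1,416 − £0 = £1,416.
Insurer total = bills − member's total = £16,743 − £3,000 = £13,743.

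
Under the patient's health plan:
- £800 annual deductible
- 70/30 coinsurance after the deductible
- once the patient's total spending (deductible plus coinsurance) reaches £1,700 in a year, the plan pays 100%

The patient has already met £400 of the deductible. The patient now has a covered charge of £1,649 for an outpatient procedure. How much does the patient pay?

Remaining deductible: £800 − £400 = £400.
That leaves £1,649 − £400 = £1,249 for coinsurance.
Coinsurance: £1,249 × 30% = £374.70.
So the patient owes £400 + £374.70 = £774.70 before any cap.
Total out-of-pocket so far would be £400 + £774.70 = £1,174.70, below the £1,700 cap — no reduction.

£774.70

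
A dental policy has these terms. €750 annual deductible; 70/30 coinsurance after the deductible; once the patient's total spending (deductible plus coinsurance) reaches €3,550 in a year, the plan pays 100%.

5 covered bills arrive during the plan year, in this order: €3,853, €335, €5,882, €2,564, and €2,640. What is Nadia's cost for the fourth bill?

Claim 1 (€3,853): €750 to deductible, leaving €3,103; 30% of €3,103 = €930.90. Cost to patient: €1,680.90. OOP to date €1,680.90.
Claim 2 (€335): deductible met; 30% of €335 = €100.50. Cost to patient: €100.50. OOP to date €1,781.40.
Claim 3 (€5,882): deductible already satisfied, so patient's share is 30% × €5,882 = €1,764.60. Patient pays €1,764.60; OOP now €3,546.
Claim 4 (€2,564): deductible met; 30% of €2,564 = €769.20. OOP would hit €4,315.20 > €3,550, so the cap limits the patient to €3,550 − €3,546 = €4.

€4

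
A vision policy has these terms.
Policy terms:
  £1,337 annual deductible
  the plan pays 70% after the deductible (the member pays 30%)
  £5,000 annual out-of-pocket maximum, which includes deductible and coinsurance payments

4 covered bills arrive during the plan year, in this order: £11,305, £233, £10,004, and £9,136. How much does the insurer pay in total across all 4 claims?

Claim 1 — £11,305: £1,337 to deductible, leaving £9,968; member's 30% is £2,990.40. Member owes £4,327.40 (running OOP £4,327.40). Plan pays £11,305 − £4,327.40 = £6,977.60.
Claim 2 — £233: deductible met; 30% of £233 = £69.90. Member owes £69.90 (running OOP £4,397.30). Insurer: £233 − £69.90 = £163.10.
Claim 3 — £10,004: deductible met; 30% of £10,004 = £3,001.20. That would push OOP to £7,398.50, over the £5,000 cap, so member pays £5,000 − £4,397.30 = £602.70. Insurer: £10,004 − £602.70 = £9,401.30.
Claim 4 — £9,136: deductible met; 30% of £9,136 = £2,740.80. Adding that to £5,000 gives £7,740.80, past the £5,000 cap; member pays only £5,000 − £5,000 = £0. Insurer: £9,136 − £0 = £9,136.
Insurer total: £6,977.60 + £163.10 + £9,401.30 + £9,136 = £25,678.

£25,678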